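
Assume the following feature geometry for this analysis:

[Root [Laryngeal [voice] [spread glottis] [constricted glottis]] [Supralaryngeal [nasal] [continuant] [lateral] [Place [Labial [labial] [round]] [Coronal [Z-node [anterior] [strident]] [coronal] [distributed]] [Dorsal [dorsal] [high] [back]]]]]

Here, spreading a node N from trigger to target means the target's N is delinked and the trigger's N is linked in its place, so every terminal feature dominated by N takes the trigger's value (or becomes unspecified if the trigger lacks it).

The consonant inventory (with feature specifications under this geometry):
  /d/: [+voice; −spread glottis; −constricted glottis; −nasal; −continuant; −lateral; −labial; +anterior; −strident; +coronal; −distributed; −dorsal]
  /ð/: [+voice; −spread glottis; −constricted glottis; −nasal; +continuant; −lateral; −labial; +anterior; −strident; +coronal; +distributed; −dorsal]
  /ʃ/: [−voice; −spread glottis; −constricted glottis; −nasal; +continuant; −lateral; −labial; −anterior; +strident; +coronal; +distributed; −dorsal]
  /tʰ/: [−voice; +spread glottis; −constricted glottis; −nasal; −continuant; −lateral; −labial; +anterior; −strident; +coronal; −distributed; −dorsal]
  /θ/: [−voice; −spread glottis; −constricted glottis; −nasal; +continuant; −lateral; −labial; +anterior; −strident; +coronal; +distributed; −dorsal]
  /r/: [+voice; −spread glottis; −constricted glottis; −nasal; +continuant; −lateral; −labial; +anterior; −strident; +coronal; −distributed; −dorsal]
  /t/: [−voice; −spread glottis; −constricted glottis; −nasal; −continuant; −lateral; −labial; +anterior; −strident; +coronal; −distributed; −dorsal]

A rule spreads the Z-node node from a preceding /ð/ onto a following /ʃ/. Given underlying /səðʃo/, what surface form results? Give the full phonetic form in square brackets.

The Z-node node dominates the terminals [anterior], [strident].
Spreading Z-node from /ð/ onto /ʃ/ replaces those values with /ð/'s: [+anterior], [−strident]. Features outside Z-node ([voice], [spread glottis], [constricted glottis], …) stay as in /ʃ/.
Among the inventory, only /θ/ has exactly this specification, giving the surface form [səðθo].

[səðθo]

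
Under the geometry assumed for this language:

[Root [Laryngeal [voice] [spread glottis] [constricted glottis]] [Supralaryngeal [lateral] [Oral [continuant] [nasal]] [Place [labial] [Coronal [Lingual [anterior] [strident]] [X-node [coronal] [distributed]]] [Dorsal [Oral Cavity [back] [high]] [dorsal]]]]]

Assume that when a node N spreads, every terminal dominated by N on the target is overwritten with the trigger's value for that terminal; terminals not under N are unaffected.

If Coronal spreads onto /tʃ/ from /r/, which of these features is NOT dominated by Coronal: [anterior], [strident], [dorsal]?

[dorsal]

The terminals dominated by Coronal are [anterior], [strident], [coronal], [distributed].
Spreading Coronal replaces [anterior], [strident] with the trigger's values, since each sits inside the Coronal constituent.
[dorsal] attaches under Dorsal, not under Coronal, so /tʃ/ retains its own value for [dorsal].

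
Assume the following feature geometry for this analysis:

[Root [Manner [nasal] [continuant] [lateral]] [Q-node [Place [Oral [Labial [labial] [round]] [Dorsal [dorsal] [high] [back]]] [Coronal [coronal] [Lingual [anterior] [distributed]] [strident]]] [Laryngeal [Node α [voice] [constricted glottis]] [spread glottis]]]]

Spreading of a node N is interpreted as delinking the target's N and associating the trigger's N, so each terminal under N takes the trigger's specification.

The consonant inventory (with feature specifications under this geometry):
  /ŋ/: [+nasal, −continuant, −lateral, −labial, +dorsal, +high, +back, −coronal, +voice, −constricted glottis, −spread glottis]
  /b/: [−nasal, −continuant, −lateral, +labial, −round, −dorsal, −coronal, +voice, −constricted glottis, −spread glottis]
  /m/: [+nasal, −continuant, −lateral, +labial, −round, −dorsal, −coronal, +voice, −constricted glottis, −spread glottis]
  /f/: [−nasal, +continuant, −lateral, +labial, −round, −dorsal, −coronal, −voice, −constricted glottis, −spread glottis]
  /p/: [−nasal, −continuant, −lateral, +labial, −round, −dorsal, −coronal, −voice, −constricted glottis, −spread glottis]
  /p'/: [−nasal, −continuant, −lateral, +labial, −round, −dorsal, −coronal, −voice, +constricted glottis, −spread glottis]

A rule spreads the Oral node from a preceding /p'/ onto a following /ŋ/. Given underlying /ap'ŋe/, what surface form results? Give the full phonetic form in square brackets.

[ap'me]

Oral immediately or transitively dominates [labial], [round], [dorsal], [high], [back].
Spreading Oral from /p'/ onto /ŋ/ replaces those values with /p'/'s: [+labial], [−round], [−dorsal]. Features outside Oral ([nasal], [continuant], [lateral], …) stay as in /ŋ/.
Among the inventory, only /m/ has exactly this specification, giving the surface form [ap'me].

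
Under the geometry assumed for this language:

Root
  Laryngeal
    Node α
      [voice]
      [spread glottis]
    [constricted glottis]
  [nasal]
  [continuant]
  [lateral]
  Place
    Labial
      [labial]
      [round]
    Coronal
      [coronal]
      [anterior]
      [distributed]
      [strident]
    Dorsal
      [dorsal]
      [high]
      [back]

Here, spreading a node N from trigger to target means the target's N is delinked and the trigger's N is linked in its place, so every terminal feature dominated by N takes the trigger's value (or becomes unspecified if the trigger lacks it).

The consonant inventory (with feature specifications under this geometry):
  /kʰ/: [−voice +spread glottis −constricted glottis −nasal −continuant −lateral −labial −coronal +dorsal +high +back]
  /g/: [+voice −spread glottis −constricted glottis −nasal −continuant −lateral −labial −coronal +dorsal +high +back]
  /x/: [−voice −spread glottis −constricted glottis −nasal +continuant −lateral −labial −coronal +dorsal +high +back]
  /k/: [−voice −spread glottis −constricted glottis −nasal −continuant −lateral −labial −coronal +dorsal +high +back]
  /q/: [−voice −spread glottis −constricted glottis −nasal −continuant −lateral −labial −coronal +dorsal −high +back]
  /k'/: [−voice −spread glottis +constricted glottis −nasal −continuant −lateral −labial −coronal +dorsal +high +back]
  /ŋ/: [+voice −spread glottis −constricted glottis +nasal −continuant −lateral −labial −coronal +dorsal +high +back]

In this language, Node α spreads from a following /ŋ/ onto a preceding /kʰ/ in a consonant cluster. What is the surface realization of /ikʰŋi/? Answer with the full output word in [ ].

[igŋi]

The Node α node dominates the terminals [voice], [spread glottis].
Spreading Node α from /ŋ/ onto /kʰ/ replaces those values with /ŋ/'s: [+voice], [−spread glottis]. Features outside Node α ([constricted glottis], [nasal], [continuant], …) stay as in /kʰ/.
The resulting bundle matches /g/ in the inventory; substituting it for /kʰ/ gives [igŋi].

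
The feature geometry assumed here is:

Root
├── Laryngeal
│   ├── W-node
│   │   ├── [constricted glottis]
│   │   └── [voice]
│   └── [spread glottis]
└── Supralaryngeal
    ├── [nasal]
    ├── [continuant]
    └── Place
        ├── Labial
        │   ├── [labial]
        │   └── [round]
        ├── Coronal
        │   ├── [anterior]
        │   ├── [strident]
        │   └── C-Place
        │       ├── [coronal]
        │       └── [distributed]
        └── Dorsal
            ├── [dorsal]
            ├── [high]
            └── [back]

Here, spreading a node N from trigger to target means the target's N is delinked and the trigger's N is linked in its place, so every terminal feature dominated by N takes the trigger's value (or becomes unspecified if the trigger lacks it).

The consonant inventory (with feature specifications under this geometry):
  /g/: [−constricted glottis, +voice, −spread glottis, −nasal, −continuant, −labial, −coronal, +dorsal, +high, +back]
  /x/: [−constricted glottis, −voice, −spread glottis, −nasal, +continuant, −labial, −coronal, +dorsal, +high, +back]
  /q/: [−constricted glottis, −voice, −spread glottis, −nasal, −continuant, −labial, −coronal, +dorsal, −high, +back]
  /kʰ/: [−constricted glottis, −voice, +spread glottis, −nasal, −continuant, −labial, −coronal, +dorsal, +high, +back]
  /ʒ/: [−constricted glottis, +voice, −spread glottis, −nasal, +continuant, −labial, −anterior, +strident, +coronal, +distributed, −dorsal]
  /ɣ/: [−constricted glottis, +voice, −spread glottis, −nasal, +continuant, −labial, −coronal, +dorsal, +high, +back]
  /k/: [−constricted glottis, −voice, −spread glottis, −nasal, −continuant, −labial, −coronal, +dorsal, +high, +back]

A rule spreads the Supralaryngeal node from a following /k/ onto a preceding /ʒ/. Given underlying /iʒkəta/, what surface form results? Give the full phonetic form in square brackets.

The Supralaryngeal node dominates the terminals [nasal], [continuant], [labial], [round], [anterior], [strident], [coronal], [distributed], [dorsal], [high], [back].
Spreading Supralaryngeal from /k/ onto /ʒ/ replaces those values with /k/'s: [−nasal], [−continuant], [−labial], [−coronal], [+dorsal], [+high], [+back]. Features outside Supralaryngeal ([constricted glottis], [voice], [spread glottis]) stay as in /ʒ/.
The resulting bundle matches /g/ in the inventory; substituting it for /ʒ/ gives [igkəta].

[igkəta]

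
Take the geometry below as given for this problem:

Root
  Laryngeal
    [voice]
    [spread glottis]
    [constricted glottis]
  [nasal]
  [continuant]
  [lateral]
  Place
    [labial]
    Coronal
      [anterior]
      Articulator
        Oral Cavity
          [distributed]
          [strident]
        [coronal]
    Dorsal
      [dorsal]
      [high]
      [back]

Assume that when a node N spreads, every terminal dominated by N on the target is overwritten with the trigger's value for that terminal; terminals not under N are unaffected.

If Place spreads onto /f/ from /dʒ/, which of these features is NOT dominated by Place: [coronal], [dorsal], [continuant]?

[continuant]

The terminals dominated by Place are [labial], [anterior], [distributed], [strident], [coronal], [dorsal], [high], [back].
[coronal], [dorsal] all lie under Place, so they are overwritten when Place spreads.
[continuant] attaches under Root, not under Place, so /f/ retains its own value for [continuant].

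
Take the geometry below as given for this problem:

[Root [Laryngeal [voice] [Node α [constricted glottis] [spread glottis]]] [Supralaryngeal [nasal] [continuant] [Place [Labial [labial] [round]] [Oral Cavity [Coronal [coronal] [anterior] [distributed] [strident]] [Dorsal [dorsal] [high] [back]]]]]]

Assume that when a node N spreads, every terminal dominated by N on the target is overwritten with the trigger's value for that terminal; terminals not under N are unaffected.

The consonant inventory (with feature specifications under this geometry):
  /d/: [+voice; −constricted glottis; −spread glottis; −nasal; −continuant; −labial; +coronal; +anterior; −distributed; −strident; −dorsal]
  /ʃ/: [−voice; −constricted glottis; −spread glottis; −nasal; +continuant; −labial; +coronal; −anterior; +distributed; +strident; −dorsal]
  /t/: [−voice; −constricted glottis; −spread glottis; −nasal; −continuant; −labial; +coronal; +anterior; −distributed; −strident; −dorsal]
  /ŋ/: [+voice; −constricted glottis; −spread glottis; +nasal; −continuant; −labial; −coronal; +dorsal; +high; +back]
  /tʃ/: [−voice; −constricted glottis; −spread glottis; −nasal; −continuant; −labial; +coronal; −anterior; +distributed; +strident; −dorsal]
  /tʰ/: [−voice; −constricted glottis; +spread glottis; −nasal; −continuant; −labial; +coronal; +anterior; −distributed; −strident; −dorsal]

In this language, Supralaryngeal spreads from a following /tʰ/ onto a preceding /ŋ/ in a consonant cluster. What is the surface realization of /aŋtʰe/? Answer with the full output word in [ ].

The Supralaryngeal node dominates the terminals [nasal], [continuant], [labial], [round], [coronal], [anterior], [distributed], [strident], [dorsal], [high], [back].
Spreading Supralaryngeal from /tʰ/ onto /ŋ/ replaces those values with /tʰ/'s: [−nasal], [−continuant], [−labial], [+coronal], [+anterior], [−distributed], [−strident], [−dorsal]. Features outside Supralaryngeal ([voice], [constricted glottis], [spread glottis]) stay as in /ŋ/.
The resulting bundle matches /d/ in the inventory; substituting it for /ŋ/ gives [adtʰe].

[adtʰe]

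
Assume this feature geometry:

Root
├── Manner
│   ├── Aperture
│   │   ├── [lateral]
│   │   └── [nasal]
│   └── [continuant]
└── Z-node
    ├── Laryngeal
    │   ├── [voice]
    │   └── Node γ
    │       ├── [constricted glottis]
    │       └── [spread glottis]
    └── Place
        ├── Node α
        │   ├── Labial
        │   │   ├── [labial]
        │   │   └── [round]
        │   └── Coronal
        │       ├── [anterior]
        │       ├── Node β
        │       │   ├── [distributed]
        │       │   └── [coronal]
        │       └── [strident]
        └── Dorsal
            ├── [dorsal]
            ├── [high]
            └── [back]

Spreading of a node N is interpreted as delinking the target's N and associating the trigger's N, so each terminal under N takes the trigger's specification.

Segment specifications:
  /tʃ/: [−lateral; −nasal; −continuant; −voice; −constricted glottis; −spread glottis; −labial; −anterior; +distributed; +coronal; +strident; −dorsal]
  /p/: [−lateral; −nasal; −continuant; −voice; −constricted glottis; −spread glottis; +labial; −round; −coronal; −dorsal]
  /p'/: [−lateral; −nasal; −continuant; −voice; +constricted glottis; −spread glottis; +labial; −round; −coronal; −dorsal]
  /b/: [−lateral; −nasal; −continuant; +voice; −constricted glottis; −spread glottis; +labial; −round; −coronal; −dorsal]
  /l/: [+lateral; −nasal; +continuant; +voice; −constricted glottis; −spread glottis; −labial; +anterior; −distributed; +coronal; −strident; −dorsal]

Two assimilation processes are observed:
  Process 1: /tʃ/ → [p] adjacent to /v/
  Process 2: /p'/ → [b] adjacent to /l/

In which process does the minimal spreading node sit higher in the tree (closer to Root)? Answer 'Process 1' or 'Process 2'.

Process 1: the features that change are [labial], [round], [coronal], [anterior], [distributed], [strident]; the minimal node is Node α (depth 3).
Process 2 alters [voice], [constricted glottis]; the lowest common ancestor is Laryngeal (depth 2 from Root).
Depth 2 < depth 3; Process 2 involves the structurally higher constituent Laryngeal.

Process 2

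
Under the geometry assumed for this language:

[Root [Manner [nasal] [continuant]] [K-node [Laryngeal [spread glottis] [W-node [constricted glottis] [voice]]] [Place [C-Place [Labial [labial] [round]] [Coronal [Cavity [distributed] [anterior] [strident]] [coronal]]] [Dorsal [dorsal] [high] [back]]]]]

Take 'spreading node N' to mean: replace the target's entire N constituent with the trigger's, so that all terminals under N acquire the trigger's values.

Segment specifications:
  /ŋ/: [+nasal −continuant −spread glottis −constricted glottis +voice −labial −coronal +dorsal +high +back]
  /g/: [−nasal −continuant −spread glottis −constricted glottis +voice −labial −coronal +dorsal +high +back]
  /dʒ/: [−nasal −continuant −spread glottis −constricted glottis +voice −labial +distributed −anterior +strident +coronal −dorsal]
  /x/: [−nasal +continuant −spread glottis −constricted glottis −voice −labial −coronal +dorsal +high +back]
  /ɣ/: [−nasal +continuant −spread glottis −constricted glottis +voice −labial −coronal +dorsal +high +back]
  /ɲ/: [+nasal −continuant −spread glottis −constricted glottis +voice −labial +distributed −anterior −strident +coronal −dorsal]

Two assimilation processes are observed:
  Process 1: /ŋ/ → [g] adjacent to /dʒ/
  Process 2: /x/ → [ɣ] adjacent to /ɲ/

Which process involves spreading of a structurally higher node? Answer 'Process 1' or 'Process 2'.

Process 1

In Process 1, [nasal] changes, so the minimal spreading node is [nasal] at depth 2.
Process 2: the feature that changes is [voice]; the minimal node is [voice] (depth 4).
[nasal] is closer to Root than [voice], so Process 1 spreads the higher node.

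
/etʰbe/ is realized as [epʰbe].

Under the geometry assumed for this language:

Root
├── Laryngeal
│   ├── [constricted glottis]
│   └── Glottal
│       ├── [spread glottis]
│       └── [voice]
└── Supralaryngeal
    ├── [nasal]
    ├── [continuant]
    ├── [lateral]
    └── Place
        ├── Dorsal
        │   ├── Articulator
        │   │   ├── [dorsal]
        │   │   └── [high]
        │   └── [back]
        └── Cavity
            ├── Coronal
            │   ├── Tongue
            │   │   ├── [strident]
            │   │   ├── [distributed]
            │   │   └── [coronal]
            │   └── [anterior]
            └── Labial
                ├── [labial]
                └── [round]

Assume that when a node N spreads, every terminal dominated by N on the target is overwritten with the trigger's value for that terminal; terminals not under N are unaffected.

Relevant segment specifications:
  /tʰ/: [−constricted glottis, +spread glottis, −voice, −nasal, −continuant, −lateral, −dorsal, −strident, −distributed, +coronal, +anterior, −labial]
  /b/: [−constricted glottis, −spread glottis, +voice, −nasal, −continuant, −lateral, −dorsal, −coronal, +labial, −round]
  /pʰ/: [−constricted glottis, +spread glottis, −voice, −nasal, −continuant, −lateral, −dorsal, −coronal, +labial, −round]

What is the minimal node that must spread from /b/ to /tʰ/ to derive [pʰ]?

Comparing /tʰ/ with its surface form [pʰ], the features that change are [labial], [round], [coronal], [anterior], [distributed], [strident].
The smallest constituent containing every changed terminal is Cavity — each of its daughters lacks at least one of the affected features.
Spreading Cavity from /b/ overwrites each of those terminals with /b/'s values, yielding exactly [pʰ].
Features on which the two segments disagree outside Cavity, such as [voice], [spread glottis], are unchanged — nothing dominating them spread, and Cavity is the minimal sufficient constituent.

Cavity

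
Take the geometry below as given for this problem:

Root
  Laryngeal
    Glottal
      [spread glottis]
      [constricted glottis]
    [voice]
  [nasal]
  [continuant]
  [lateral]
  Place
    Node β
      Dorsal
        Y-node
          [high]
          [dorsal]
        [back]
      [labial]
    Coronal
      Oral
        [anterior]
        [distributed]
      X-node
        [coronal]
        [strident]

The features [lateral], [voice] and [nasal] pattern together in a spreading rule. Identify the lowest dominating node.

[lateral] is immediately dominated by Root.
[voice] is immediately dominated by Laryngeal.
[nasal] is immediately dominated by Root.
The listed terminals split across distinct daughters of Root, so Root itself is the smallest node containing them all.

Root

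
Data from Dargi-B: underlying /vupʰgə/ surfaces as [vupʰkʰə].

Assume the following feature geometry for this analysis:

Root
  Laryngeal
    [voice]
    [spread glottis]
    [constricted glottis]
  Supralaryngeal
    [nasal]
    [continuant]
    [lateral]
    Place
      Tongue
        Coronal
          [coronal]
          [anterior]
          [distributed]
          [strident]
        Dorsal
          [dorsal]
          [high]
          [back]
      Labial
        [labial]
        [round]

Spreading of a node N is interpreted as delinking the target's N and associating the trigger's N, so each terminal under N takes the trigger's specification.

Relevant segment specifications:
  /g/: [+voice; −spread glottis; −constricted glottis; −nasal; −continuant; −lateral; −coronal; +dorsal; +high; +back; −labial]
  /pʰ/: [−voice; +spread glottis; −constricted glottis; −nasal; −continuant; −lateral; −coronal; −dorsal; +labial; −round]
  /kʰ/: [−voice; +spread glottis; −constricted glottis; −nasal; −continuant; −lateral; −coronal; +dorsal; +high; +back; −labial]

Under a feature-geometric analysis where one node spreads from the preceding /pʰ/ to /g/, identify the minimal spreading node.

Comparing /g/ with its surface form [kʰ], the features that change are [voice], [spread glottis].
The smallest constituent containing every changed terminal is Laryngeal — each of its daughters lacks at least one of the affected features.
Delinking /g/'s Laryngeal and associating /pʰ/'s Laryngeal gives precisely the feature bundle of [kʰ].
[labial], [dorsal] — on which /pʰ/ differs from /g/ — are unchanged, so Root cannot have spread; the constituent is no larger than Laryngeal.

Laryngeal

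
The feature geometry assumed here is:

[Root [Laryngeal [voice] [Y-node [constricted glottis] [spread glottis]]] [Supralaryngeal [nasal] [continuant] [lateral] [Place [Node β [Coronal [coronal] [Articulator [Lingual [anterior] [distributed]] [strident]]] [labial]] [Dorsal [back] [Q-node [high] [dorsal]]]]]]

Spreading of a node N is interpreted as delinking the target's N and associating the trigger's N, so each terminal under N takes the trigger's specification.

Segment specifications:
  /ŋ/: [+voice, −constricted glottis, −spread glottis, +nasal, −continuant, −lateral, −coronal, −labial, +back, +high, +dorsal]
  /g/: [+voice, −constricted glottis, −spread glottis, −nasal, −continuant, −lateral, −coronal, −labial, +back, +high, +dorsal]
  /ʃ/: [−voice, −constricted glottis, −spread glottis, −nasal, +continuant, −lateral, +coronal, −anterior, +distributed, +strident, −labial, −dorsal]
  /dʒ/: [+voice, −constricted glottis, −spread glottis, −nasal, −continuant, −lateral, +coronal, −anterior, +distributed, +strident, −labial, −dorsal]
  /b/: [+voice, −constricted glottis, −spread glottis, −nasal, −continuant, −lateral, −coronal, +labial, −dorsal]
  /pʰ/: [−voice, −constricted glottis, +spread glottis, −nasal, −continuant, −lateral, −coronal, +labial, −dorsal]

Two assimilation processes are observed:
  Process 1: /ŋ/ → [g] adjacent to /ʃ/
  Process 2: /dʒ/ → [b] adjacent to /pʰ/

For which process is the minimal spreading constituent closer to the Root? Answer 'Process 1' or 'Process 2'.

Process 1 alters [nasal]; the lowest dominating node is [nasal] (depth 2 from Root).
Process 2 alters [labial], [coronal], [anterior], [distributed], [strident]; the lowest common ancestor is Node β (depth 3 from Root).
[nasal] (depth 2) sits above Node β (depth 3), making Process 1 the one with the higher spreading node.

Process 1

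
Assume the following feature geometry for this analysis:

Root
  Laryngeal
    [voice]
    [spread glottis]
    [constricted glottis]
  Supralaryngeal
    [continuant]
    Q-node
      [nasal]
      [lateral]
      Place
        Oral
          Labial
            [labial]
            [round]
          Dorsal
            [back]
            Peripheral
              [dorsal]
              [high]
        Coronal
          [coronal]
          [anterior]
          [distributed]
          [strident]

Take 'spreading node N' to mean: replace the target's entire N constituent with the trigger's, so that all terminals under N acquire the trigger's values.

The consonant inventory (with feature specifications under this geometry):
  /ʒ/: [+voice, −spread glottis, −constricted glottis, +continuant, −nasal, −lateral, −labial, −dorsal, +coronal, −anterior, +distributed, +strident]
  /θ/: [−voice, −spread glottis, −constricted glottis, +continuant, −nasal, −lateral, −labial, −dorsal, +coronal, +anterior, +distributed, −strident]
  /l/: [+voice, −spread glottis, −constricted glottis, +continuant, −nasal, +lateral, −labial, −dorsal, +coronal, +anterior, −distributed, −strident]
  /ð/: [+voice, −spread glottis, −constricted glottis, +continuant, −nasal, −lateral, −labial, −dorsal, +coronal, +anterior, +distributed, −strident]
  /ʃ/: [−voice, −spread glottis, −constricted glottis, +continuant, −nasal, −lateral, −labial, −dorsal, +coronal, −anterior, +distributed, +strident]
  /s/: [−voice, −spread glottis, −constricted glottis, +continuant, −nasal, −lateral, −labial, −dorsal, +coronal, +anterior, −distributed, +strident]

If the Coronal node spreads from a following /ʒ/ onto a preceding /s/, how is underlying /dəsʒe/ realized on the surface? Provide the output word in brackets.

Terminals under Coronal in this geometry: [coronal], [anterior], [distributed], [strident].
The target acquires /ʒ/'s values for everything under Coronal — [+coronal], [−anterior], [+distributed], [+strident] — while keeping its own [voice], [spread glottis], [constricted glottis], ….
This feature bundle is that of [ʃ], so /dəsʒe/ surfaces as [dəʃʒe].

[dəʃʒe]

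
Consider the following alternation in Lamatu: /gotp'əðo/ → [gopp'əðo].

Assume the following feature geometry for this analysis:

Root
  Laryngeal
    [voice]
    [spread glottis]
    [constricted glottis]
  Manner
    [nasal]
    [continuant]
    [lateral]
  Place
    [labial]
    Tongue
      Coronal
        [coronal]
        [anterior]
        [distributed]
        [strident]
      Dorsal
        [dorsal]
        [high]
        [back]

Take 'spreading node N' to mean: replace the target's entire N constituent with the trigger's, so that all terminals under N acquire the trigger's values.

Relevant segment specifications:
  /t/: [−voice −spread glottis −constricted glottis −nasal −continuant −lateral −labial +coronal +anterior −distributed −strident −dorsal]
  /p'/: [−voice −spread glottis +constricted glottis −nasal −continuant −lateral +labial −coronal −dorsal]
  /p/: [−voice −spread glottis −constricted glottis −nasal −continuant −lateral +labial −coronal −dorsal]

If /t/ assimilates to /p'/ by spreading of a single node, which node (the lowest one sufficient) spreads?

/t/ and [p] differ in [labial], [coronal], [anterior], [distributed], [strident]; every other specified feature is identical.
These terminals are all dominated by Place, and no proper subconstituent of Place covers them all; Place is their lowest common ancestor.
Spreading Place from /p'/ overwrites each of those terminals with /p'/'s values, yielding exactly [p].
Since [constricted glottis] is preserved even though /p'/ disagrees there, no node above Place spread.

Place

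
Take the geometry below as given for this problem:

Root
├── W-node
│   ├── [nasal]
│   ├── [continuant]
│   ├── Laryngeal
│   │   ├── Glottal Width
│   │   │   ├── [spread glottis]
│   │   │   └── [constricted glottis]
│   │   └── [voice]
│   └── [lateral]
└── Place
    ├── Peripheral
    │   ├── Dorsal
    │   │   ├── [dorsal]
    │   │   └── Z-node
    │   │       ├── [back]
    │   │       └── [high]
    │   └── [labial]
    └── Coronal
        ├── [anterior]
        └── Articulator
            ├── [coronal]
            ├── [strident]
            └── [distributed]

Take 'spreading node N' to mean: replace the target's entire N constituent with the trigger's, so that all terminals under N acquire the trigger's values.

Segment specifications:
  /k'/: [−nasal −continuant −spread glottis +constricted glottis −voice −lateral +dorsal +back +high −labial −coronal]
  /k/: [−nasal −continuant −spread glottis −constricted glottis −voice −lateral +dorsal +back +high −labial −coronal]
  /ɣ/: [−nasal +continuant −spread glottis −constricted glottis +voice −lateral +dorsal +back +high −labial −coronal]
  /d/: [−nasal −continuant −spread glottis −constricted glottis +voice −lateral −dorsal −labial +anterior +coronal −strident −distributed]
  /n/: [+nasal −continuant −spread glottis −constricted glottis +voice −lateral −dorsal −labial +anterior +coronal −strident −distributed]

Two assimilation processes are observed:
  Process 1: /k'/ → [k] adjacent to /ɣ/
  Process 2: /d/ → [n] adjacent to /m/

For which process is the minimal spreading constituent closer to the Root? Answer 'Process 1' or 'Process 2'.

Process 1: the feature that changes is [constricted glottis]; the minimal node is [constricted glottis] (depth 4).
Process 2 alters [nasal]; the lowest dominating node is [nasal] (depth 2 from Root).
[nasal] (depth 2) sits above [constricted glottis] (depth 4), making Process 2 the one with the higher spreading node.

Process 2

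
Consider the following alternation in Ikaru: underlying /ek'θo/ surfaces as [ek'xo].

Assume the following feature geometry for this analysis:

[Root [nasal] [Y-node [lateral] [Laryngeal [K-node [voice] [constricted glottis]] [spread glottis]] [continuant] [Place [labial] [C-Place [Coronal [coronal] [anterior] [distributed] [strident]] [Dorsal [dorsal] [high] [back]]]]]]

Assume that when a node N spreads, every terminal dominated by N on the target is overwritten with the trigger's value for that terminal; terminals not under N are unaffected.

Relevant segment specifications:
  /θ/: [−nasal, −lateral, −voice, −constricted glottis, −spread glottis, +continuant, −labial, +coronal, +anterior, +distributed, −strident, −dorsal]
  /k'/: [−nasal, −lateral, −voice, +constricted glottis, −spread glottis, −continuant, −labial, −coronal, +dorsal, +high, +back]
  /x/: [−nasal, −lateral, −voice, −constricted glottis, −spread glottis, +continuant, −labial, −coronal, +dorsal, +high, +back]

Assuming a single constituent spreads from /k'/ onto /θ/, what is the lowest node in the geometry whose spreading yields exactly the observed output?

/θ/ and [x] differ in [coronal], [anterior], [distributed], [strident], [dorsal], [high], [back]; every other specified feature is identical.
These terminals are all dominated by C-Place, and no proper subconstituent of C-Place covers them all; C-Place is their lowest common ancestor.
Spreading C-Place from /k'/ overwrites each of those terminals with /k'/'s values, yielding exactly [x].
[constricted glottis], [continuant] stay as in /θ/ although /k'/ differs there, so no node dominating them spread; among the remaining candidates C-Place is the lowest that derives the output.

C-Place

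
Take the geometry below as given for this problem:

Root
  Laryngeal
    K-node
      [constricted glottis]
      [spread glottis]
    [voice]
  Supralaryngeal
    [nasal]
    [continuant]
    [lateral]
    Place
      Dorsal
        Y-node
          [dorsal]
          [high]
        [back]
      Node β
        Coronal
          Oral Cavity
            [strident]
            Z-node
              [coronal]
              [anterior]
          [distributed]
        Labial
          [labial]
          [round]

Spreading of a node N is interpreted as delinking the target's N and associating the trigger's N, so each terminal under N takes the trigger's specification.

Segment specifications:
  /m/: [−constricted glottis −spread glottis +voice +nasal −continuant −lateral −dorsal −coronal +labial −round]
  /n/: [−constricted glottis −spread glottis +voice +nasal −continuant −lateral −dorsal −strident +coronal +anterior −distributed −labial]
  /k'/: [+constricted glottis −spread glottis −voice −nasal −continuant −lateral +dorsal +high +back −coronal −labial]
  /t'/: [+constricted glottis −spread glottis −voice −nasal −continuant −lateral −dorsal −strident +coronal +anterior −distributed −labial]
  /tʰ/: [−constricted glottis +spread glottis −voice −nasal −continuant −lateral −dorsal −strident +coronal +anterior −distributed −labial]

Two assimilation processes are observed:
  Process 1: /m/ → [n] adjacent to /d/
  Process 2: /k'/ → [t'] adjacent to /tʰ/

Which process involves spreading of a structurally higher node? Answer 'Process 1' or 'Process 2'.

Process 2

Process 1 alters [labial], [round], [coronal], [anterior], [distributed], [strident]; the lowest common ancestor is Node β (depth 3 from Root).
Process 2 alters [coronal], [anterior], [distributed], [strident], [dorsal], [high], [back]; the lowest common ancestor is Place (depth 2 from Root).
Place (depth 2) sits above Node β (depth 3), making Process 2 the one with the higher spreading node.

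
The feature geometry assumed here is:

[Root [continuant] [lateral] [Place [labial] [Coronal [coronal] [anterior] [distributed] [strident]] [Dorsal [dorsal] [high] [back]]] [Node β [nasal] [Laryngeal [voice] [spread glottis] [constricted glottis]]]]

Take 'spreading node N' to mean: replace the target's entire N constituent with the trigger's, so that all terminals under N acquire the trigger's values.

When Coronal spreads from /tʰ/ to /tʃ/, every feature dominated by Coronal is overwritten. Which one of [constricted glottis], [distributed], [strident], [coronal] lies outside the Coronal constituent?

Coronal dominates exactly [coronal], [anterior], [distributed], [strident].
[distributed], [strident], [coronal] all lie under Coronal, so they are overwritten when Coronal spreads.
[constricted glottis] attaches under Laryngeal, not under Coronal, so /tʃ/ retains its own value for [constricted glottis].

[constricted glottis]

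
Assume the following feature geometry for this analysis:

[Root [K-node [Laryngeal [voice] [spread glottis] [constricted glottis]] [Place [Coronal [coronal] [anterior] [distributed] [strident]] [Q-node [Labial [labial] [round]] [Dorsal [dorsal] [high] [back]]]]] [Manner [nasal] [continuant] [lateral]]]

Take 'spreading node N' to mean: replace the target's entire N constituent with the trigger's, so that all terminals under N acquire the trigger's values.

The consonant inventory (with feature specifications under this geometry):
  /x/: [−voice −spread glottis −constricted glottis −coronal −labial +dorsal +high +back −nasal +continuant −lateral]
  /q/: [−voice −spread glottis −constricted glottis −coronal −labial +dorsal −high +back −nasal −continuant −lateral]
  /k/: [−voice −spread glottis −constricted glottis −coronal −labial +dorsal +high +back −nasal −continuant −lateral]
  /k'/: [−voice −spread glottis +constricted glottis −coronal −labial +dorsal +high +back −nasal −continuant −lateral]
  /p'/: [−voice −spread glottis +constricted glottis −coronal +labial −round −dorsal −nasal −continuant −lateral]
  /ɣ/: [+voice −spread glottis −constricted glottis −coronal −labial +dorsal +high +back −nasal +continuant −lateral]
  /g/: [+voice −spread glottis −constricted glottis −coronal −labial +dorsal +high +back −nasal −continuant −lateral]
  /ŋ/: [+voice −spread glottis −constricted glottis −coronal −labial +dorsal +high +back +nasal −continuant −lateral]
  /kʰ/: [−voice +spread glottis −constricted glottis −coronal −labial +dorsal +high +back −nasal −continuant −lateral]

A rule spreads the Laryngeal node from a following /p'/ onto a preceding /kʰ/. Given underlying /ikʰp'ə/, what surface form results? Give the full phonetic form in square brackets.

[ik'p'ə]

Terminals under Laryngeal in this geometry: [voice], [spread glottis], [constricted glottis].
After delinking /kʰ/'s Laryngeal and linking /p'/'s, the affected terminals become [−voice], [−spread glottis], [+constricted glottis]; [coronal], [labial], [dorsal], … (outside Laryngeal) are retained from /kʰ/.
Among the inventory, only /k'/ has exactly this specification, giving the surface form [ik'p'ə].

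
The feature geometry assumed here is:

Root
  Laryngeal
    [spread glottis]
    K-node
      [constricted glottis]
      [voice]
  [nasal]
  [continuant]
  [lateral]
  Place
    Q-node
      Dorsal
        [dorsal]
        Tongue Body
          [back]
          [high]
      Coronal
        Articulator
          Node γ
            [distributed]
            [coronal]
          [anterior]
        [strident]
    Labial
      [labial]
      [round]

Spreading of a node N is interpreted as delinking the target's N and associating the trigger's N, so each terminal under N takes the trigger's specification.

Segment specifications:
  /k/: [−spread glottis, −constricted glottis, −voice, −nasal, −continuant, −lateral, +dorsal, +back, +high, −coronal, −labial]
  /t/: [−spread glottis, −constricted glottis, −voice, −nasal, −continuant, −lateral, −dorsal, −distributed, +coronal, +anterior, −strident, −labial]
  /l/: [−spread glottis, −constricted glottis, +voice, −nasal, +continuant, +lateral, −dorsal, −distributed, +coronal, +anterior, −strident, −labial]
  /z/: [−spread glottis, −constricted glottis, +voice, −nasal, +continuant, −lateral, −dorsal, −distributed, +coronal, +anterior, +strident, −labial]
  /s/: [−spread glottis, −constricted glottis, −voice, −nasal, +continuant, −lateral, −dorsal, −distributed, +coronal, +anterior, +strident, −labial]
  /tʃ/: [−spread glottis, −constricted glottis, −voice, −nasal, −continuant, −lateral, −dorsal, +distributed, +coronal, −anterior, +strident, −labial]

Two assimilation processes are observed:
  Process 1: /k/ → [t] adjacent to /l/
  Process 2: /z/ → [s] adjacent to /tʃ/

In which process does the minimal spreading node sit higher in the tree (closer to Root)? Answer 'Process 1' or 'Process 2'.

Process 1

Process 1: the features that change are [coronal], [anterior], [distributed], [strident], [dorsal], [high], [back]; the minimal node is Q-node (depth 2).
Process 2 alters [voice]; the lowest dominating node is [voice] (depth 3 from Root).
Depth 2 < depth 3; Process 1 involves the structurally higher constituent Q-node.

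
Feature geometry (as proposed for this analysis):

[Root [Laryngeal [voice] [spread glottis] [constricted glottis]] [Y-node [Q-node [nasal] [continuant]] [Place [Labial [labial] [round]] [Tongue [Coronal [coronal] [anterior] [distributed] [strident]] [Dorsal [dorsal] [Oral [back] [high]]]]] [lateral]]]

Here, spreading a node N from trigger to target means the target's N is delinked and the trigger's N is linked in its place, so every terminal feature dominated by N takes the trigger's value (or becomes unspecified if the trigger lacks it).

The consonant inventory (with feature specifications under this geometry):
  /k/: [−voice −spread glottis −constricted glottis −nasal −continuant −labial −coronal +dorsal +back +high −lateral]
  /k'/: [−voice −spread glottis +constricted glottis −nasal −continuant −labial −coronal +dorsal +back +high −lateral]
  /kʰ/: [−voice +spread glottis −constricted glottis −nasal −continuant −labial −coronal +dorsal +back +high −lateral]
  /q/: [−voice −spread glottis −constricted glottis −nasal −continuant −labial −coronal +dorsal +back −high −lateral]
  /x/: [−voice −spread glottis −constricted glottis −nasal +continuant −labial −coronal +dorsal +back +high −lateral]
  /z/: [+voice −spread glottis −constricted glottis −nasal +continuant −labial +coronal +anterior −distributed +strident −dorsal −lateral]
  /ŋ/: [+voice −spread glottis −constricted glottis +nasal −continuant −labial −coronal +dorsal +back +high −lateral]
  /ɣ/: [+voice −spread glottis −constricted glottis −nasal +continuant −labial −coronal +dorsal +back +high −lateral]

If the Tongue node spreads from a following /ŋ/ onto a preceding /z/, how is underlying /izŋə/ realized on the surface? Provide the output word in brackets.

[iɣŋə]

Tongue immediately or transitively dominates [coronal], [anterior], [distributed], [strident], [dorsal], [back], [high].
Spreading Tongue from /ŋ/ onto /z/ replaces those values with /ŋ/'s: [−coronal], [+dorsal], [+back], [+high]. Features outside Tongue ([voice], [spread glottis], [constricted glottis], …) stay as in /z/.
This feature bundle is that of [ɣ], so /izŋə/ surfaces as [iɣŋə].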